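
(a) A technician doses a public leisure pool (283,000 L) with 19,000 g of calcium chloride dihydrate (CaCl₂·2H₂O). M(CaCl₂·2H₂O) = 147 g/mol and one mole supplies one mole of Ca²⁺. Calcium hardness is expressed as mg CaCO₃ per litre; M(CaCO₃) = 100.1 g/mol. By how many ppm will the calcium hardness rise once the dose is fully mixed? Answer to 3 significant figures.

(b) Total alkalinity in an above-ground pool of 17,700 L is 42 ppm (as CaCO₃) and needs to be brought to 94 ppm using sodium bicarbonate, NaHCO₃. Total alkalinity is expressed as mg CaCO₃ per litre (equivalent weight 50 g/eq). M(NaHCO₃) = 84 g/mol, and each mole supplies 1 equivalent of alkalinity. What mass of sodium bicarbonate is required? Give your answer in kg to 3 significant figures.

(a) Moles of Ca²⁺: 19,000 g ÷ 147 g/mol = 129.3 mol.
(a) As CaCO₃: 129.3 mol × 100.1 g/mol = 12,940 g.
(a) Rise: 12,940 g / 283,000 L × 1000 = 45.72 mg/L.

(b) Alkalinity to add: (94 − 42) = 52 mg/L as CaCO₃ × 17,700 L = 920.4 g as CaCO₃.
(b) Equivalents: 920.4 g ÷ 50 g/eq = 18.41 eq.
(b) NaHCO₃ supplies 1 eq per mole → 18.41 mol.
(b) Mass: 18.41 mol × 84 g/mol = 1546 g.

(a) 45.7 ppm; (b) 1.55 kg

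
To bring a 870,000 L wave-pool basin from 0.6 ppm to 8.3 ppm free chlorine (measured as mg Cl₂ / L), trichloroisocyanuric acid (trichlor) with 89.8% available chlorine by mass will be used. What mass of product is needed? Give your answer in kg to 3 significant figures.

Chlorine deficit: 8.3 − 0.6 = 7.7 ppm = 7.7 mg/L as Cl₂.
Cl₂ equivalent needed: 7.7 mg/L × 870,000 L = 6,699,000 mg = 6699 g.
Product at 89.8% available chlorine: 6699 / 0.898 = 7460 g.

7.46 kg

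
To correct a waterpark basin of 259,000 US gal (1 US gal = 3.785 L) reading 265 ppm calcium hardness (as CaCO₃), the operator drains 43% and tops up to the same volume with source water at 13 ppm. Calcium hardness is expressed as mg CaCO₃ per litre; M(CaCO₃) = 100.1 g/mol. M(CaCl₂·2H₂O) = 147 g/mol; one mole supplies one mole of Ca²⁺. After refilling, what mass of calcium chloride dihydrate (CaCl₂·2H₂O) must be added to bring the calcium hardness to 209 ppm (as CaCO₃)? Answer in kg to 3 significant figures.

Volume: 259,000 US gal × 3.785 L/gal = 980,315 L.
After draining 43% and refilling: 265 × 0.57 + 13 × 0.43 = 156.64 ppm.
Deficit to target: 209 − 156.64 = 52.36 mg/L.
As CaCO₃: 52.36 mg/L × 980,315 L = 51,330 g; ÷ 100.1 = 512.8 mol Ca²⁺.
Mass: 512.8 × 147 = 75,380 g.

75.4 kg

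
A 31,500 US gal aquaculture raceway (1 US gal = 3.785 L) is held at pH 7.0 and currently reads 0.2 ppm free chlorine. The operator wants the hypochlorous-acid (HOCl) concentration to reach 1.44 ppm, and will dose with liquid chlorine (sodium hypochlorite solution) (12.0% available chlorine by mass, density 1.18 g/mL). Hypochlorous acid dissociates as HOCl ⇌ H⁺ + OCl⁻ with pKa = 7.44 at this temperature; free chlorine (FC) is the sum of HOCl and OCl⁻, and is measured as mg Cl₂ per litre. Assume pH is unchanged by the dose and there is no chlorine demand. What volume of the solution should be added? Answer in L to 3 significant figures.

1.48 L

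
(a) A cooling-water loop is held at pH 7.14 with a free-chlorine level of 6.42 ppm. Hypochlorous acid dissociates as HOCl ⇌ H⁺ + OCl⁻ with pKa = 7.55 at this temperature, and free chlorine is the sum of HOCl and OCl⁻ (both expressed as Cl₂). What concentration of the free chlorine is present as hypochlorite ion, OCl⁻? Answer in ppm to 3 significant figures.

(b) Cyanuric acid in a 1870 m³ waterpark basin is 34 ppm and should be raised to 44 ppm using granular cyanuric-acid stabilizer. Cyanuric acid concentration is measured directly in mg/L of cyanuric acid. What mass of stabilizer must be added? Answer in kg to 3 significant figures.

(a) 1.80 ppm; (b) 18.7 kg

(a) [OCl⁻]/[HOCl] = 10^(pH − pKa) = 10^(7.14 − 7.55) = 10^-0.41 = 0.389.
(a) Fraction as HOCl = 1 / (1 + 0.389) = 0.7199.
(a) OCl⁻ = (1 − 0.7199) × 6.42 ppm = 1.798 ppm.

(b) Volume: 1870 m³ = 1,870,000 L.
(b) CYA to add: (44 − 34) = 10 mg/L × 1,870,000 L = 18,700 g cyanuric acid.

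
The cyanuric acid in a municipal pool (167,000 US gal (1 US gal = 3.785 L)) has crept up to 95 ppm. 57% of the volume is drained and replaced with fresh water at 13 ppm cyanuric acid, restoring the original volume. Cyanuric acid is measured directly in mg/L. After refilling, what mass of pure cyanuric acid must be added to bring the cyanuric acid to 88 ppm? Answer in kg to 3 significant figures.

Volume: 167,000 US gal × 3.785 L/gal = 632,095 L.
After draining 57% and refilling: 95 × 0.43 + 13 × 0.57 = 48.26 ppm.
Deficit to target: 88 − 48.26 = 39.74 mg/L.
Mass: 39.74 mg/L × 632,095 L = 25,120 g cyanuric acid.

25.1 kg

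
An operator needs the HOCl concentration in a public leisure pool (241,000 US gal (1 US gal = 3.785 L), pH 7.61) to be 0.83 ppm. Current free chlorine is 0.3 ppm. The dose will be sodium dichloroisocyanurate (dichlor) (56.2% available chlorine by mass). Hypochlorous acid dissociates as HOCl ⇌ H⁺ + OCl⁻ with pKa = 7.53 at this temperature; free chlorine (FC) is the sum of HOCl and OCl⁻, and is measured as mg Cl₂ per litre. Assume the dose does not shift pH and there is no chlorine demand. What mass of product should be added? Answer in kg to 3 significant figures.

2.48 kg

Volume: 241,000 US gal × 3.785 L/gal = 912,185 L.
[OCl⁻]/[HOCl] = 10^(pH − pKa) = 10^(7.61 − 7.53) = 1.202; fraction as HOCl = 1/(1 + 1.202) = 0.4541.
Free chlorine required for 0.83 ppm HOCl: 0.83 / 0.4541 = 1.828 ppm.
FC to add: 1.828 − 0.3 = 1.528 mg/L as Cl₂.
Cl₂ equivalent: 1.528 mg/L × 912,185 L = 1394 g.
Product at 56.2% available Cl: 1394 / 0.562 = 2480 g.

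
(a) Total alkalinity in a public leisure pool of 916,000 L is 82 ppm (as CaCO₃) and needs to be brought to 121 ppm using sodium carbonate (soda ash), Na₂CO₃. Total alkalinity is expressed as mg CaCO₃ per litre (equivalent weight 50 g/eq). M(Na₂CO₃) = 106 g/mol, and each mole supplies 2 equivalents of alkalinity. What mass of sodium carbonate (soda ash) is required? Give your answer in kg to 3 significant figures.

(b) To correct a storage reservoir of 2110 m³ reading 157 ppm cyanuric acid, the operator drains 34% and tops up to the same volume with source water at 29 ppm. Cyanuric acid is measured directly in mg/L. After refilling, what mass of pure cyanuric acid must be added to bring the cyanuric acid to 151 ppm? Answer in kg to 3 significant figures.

(a) 37.9 kg; (b) 79.2 kg

(a) Alkalinity to add: (121 − 82) = 39 mg/L as CaCO₃ × 916,000 L = 35,720 g as CaCO₃.
(a) Equivalents: 35,720 g ÷ 50 g/eq = 714.5 eq.
(a) Each mole of Na₂CO₃ supplies 2 eq, so 714.5 / 2 = 357.2 mol.
(a) Mass: 357.2 mol × 106 g/mol = 37,870 g.

(b) Volume: 2110 m³ = 2,110,000 L.
(b) After draining 34% and refilling: 157 × 0.66 + 29 × 0.34 = 113.48 ppm.
(b) Deficit to target: 151 − 113.48 = 37.52 mg/L.
(b) Mass: 37.52 mg/L × 2,110,000 L = 79,170 g cyanuric acid.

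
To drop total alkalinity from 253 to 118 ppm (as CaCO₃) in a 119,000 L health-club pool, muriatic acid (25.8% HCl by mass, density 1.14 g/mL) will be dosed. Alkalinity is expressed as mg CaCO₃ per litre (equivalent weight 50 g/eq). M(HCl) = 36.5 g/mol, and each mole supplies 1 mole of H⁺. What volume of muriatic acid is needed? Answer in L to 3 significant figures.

Alkalinity to neutralize: (253 − 118) = 135 mg/L as CaCO₃ × 119,000 L = 16,060 g as CaCO₃.
Equivalents of H⁺ required: 16,060 ÷ 50 g/eq = 321.3 eq = 321.3 mol HCl.
Mass of HCl: 321.3 × 36.5 = 11,730 g.
Mass of 25.8% solution: 11,730 / 0.258 = 45,460 g.
Volume: 45,460 g ÷ 1.14 g/mL = 39,870 mL.

39.9 L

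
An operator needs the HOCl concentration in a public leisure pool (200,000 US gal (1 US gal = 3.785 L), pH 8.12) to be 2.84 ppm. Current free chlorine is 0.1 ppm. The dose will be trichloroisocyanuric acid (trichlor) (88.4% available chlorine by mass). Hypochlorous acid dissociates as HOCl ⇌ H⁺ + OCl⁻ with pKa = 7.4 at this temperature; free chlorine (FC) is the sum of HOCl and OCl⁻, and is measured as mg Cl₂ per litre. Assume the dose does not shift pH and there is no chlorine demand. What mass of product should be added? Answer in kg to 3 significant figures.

Volume: 200,000 US gal × 3.785 L/gal = 757,000 L.
[OCl⁻]/[HOCl] = 10^(pH − pKa) = 10^(8.12 − 7.4) = 5.248; fraction as HOCl = 1/(1 + 5.248) = 0.16.
Free chlorine required for 2.84 ppm HOCl: 2.84 / 0.16 = 17.74 ppm.
FC to add: 17.74 − 0.1 = 17.64 mg/L as Cl₂.
Cl₂ equivalent: 17.64 mg/L × 757,000 L = 13,360 g.
Product at 88.4% available Cl: 13,360 / 0.884 = 15,110 g.

15.1 kg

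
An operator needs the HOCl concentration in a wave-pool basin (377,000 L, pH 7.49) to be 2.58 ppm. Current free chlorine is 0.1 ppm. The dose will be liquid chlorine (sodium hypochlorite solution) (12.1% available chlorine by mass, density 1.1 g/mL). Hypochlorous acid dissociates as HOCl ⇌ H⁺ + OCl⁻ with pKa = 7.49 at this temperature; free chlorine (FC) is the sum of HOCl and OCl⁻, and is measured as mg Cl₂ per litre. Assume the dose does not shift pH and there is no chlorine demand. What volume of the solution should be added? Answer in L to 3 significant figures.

14.3 L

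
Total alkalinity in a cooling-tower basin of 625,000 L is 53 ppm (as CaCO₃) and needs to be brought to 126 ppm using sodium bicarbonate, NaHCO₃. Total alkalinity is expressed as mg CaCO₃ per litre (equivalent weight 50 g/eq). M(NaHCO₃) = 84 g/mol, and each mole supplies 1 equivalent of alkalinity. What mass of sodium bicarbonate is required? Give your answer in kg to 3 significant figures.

76.7 kg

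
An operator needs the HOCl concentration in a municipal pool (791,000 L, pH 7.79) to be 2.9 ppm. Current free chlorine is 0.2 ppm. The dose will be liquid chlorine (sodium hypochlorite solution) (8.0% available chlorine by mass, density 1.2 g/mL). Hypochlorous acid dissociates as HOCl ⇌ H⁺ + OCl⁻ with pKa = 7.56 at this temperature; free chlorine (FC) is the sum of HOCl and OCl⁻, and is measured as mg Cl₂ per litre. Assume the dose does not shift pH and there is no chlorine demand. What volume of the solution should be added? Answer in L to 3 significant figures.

62.8 L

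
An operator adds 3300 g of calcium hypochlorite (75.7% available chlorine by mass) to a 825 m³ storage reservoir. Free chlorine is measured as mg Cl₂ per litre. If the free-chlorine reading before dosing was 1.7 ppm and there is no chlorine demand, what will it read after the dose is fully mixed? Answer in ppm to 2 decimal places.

4.73 ppm

Volume: 825 m³ = 825,000 L.
Available chlorine delivered: 3300 g × 0.757 = 2498 g as Cl₂.
Concentration rise: 2498 g / 825,000 L = 3.028 mg/L = 3.03 ppm.
Final FC: 1.7 + 3.03 = 4.73 ppm.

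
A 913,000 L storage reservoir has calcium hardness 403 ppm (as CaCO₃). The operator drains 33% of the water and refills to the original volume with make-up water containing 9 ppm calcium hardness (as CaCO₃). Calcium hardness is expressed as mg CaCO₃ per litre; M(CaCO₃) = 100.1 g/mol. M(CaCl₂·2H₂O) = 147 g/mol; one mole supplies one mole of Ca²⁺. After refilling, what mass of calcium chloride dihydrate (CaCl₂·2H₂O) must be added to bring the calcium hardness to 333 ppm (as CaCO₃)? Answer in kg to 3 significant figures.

80.5 kg

After draining 33% and refilling: 403 × 0.67 + 9 × 0.33 = 272.98 ppm.
Deficit to target: 333 − 272.98 = 60.02 mg/L.
As CaCO₃: 60.02 mg/L × 913,000 L = 54,800 g; ÷ 100.1 = 547.4 mol Ca²⁺.
Mass: 547.4 × 147 = 80,470 g.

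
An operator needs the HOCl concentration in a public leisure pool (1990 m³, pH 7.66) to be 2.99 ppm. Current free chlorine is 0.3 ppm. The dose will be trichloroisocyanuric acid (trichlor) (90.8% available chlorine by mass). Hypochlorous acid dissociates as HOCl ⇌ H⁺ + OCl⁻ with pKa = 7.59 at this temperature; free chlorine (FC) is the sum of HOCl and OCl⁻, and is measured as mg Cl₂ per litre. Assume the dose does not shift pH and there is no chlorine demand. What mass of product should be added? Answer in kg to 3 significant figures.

Volume: 1990 m³ = 1,990,000 L.
[OCl⁻]/[HOCl] = 10^(pH − pKa) = 10^(7.66 − 7.59) = 1.175; fraction as HOCl = 1/(1 + 1.175) = 0.4598.
Free chlorine required for 2.99 ppm HOCl: 2.99 / 0.4598 = 6.503 ppm.
FC to add: 6.503 − 0.3 = 6.203 mg/L as Cl₂.
Cl₂ equivalent: 6.203 mg/L × 1,990,000 L = 12,340 g.
Product at 90.8% available Cl: 12,340 / 0.908 = 13,590 g.

13.6 kg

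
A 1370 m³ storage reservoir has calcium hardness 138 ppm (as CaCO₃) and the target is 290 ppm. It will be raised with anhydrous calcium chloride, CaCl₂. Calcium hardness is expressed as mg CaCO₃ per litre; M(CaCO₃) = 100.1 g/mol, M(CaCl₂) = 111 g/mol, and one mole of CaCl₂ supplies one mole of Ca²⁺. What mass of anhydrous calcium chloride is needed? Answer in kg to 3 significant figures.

Volume: 1370 m³ = 1,370,000 L.
Hardness to add: (290 − 138) = 152 mg/L as CaCO₃ × 1,370,000 L = 208,200 g as CaCO₃.
Moles of Ca²⁺ (1 mol Ca²⁺ ≡ 1 mol CaCO₃): 208,200 / 100.1 g/mol = 2080 mol.
Mass of CaCl₂: 2080 × 111 = 230,900 g.

231 kg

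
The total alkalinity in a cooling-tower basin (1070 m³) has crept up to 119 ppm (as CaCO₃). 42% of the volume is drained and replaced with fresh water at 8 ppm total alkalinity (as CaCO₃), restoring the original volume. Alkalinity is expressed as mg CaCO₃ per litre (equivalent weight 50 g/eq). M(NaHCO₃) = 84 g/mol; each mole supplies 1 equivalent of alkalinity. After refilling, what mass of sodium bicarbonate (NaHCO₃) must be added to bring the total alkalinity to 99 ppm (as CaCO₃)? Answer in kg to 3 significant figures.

47.9 kg

Volume: 1070 m³ = 1,070,000 L.
After draining 42% and refilling: 119 × 0.58 + 8 × 0.42 = 72.38 ppm.
Deficit to target: 99 − 72.38 = 26.62 mg/L.
As CaCO₃: 26.62 mg/L × 1,070,000 L = 28,480 g; ÷ 50 g/eq ÷ 1 = 569.7 mol NaHCO₃.
Mass: 569.7 × 84 = 47,850 g.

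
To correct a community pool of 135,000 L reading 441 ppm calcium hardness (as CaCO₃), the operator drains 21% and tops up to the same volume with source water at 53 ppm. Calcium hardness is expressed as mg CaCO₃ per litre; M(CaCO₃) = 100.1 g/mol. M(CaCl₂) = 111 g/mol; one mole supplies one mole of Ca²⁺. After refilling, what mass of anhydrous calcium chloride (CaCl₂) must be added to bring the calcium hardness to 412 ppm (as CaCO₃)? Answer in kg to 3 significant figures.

After draining 21% and refilling: 441 × 0.79 + 53 × 0.21 = 359.52 ppm.
Deficit to target: 412 − 359.52 = 52.48 mg/L.
As CaCO₃: 52.48 mg/L × 135,000 L = 7085 g; ÷ 100.1 = 70.78 mol Ca²⁺.
Mass: 70.78 × 111 = 7856 g.

7.86 kg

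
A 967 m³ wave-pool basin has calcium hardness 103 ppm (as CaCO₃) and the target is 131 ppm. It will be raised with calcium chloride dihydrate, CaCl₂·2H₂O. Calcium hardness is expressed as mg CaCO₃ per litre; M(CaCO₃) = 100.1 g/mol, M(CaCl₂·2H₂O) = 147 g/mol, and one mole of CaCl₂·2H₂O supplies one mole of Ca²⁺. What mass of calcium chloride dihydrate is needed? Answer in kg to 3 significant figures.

Volume: 967 m³ = 967,000 L.
Hardness to add: (131 − 103) = 28 mg/L as CaCO₃ × 967,000 L = 27,080 g as CaCO₃.
Moles of Ca²⁺ (1 mol Ca²⁺ ≡ 1 mol CaCO₃): 27,080 / 100.1 g/mol = 270.5 mol.
Mass of CaCl₂·2H₂O: 270.5 × 147 = 39,760 g.

39.8 kg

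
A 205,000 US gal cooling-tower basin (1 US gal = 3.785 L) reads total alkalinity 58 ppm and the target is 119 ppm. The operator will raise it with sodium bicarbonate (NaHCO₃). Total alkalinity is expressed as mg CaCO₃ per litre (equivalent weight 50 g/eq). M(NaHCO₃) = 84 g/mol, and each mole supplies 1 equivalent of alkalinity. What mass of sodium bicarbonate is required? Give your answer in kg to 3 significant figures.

79.5 kg

Volume: 205,000 US gal × 3.785 L/gal = 775,925 L.
Alkalinity to add: (119 − 58) = 61 mg/L as CaCO₃ × 775,925 L = 47,330 g as CaCO₃.
Equivalents: 47,330 g ÷ 50 g/eq = 946.6 eq.
NaHCO₃ supplies 1 eq per mole → 946.6 mol.
Mass: 946.6 mol × 84 g/mol = 79,520 g.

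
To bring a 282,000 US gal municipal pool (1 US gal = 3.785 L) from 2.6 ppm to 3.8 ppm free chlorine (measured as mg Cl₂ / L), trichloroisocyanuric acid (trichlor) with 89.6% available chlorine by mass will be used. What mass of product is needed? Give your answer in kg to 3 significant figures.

1.43 kg

Volume: 282,000 US gal × 3.785 L/gal = 1,067,370 L.
Chlorine deficit: 3.8 − 2.6 = 1.2 ppm = 1.2 mg/L as Cl₂.
Cl₂ equivalent needed: 1.2 mg/L × 1,067,370 L = 1,281,000 mg = 1281 g.
Product at 89.6% available chlorine: 1281 / 0.896 = 1430 g.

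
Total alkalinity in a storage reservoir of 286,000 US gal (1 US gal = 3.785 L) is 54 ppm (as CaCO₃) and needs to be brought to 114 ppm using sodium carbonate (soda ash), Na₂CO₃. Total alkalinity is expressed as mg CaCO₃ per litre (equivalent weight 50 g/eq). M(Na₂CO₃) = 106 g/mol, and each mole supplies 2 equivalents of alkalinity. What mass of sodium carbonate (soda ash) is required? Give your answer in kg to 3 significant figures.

Volume: 286,000 US gal × 3.785 L/gal = 1,082,510 L.
Alkalinity to add: (114 − 54) = 60 mg/L as CaCO₃ × 1,082,510 L = 64,950 g as CaCO₃.
Equivalents: 64,950 g ÷ 50 g/eq = 1299 eq.
Each mole of Na₂CO₃ supplies 2 eq, so 1299 / 2 = 649.5 mol.
Mass: 649.5 mol × 106 g/mol = 68,850 g.

68.8 kg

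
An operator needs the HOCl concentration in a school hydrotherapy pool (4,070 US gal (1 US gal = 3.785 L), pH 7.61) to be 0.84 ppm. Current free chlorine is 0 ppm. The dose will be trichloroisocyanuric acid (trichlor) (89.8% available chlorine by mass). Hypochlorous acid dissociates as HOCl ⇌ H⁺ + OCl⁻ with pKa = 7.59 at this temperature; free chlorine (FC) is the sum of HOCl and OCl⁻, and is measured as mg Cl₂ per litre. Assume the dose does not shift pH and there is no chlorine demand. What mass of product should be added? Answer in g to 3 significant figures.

29.5 g

Volume: 4,070 US gal × 3.785 L/gal = 15,405 L.
[OCl⁻]/[HOCl] = 10^(pH − pKa) = 10^(7.61 − 7.59) = 1.047; fraction as HOCl = 1/(1 + 1.047) = 0.4885.
Free chlorine required for 0.84 ppm HOCl: 0.84 / 0.4885 = 1.72 ppm.
FC to add: 1.72 − 0 = 1.72 mg/L as Cl₂.
Cl₂ equivalent: 1.72 mg/L × 15,405 L = 26.49 g.
Product at 89.8% available Cl: 26.49 / 0.898 = 29.5 g.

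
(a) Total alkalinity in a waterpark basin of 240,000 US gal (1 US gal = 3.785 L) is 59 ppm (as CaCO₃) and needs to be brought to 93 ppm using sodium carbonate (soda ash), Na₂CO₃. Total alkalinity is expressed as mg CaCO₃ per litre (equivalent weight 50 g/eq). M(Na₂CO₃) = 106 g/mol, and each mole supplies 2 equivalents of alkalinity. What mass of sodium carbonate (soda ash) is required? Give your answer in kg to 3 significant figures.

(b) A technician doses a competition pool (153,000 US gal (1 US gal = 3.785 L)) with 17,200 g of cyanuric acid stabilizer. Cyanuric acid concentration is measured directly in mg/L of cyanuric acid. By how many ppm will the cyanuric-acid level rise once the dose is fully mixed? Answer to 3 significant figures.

(a) Volume: 240,000 US gal × 3.785 L/gal = 908,400 L.
(a) Alkalinity to add: (93 − 59) = 34 mg/L as CaCO₃ × 908,400 L = 30,890 g as CaCO₃.
(a) Equivalents: 30,890 g ÷ 50 g/eq = 617.7 eq.
(a) Each mole of Na₂CO₃ supplies 2 eq, so 617.7 / 2 = 308.9 mol.
(a) Mass: 308.9 mol × 106 g/mol = 32,740 g.

(b) Volume: 153,000 US gal × 3.785 L/gal = 579,105 L.
(b) Rise: 17,200 g / 579,105 L × 1000 = 29.7 mg/L.

(a) 32.7 kg; (b) 29.7 ppm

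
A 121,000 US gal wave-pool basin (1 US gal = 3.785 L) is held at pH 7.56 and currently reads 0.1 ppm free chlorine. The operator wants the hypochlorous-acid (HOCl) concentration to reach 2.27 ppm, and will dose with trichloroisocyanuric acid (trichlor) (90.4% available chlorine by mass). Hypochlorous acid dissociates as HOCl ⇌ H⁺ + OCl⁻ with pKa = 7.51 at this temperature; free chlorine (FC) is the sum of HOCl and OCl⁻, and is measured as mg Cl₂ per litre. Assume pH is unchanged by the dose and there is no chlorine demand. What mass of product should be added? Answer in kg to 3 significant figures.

Volume: 121,000 US gal × 3.785 L/gal = 457,985 L.
[OCl⁻]/[HOCl] = 10^(pH − pKa) = 10^(7.56 − 7.51) = 1.122; fraction as HOCl = 1/(1 + 1.122) = 0.4712.
Free chlorine required for 2.27 ppm HOCl: 2.27 / 0.4712 = 4.817 ppm.
FC to add: 4.817 − 0.1 = 4.717 mg/L as Cl₂.
Cl₂ equivalent: 4.717 mg/L × 457,985 L = 2160 g.
Product at 90.4% available Cl: 2160 / 0.904 = 2390 g.

2.39 kg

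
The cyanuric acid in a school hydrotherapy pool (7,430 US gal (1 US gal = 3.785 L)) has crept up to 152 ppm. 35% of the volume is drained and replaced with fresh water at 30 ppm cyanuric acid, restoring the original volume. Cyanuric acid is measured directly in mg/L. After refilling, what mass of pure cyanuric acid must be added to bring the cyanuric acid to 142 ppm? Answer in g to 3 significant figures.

920 g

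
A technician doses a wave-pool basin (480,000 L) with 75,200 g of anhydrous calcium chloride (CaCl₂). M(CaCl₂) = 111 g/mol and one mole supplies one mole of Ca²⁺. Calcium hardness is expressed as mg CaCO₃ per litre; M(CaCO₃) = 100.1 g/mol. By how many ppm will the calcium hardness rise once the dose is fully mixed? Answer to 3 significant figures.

Moles of Ca²⁺: 75,200 g ÷ 111 g/mol = 677.5 mol.
As CaCO₃: 677.5 mol × 100.1 g/mol = 67,820 g.
Rise: 67,820 g / 480,000 L × 1000 = 141.3 mg/L.

141 ppm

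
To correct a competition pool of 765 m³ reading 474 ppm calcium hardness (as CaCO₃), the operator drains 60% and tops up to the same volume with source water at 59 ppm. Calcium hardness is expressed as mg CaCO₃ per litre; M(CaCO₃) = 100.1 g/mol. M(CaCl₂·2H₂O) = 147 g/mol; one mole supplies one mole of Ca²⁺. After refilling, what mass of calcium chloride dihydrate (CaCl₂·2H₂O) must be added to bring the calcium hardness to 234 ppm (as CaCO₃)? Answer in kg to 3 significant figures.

Volume: 765 m³ = 765,000 L.
After draining 60% and refilling: 474 × 0.40 + 59 × 0.60 = 225 ppm.
Deficit to target: 234 − 225 = 9 mg/L.
As CaCO₃: 9 mg/L × 765,000 L = 6885 g; ÷ 100.1 = 68.78 mol Ca²⁺.
Mass: 68.78 × 147 = 10,110 g.

10.1 kg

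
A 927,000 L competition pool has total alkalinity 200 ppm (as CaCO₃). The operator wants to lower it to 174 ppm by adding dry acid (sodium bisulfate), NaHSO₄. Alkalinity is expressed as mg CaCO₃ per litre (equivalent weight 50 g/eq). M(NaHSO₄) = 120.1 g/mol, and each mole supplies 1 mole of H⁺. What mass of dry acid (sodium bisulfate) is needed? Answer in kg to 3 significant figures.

57.9 kg

Alkalinity to neutralize: (200 − 174) = 26 mg/L as CaCO₃ × 927,000 L = 24,100 g as CaCO₃.
Equivalents of H⁺ required: 24,100 ÷ 50 g/eq = 482 eq = 482 mol NaHSO₄.
Mass of NaHSO₄: 482 × 120.1 = 57,890 g.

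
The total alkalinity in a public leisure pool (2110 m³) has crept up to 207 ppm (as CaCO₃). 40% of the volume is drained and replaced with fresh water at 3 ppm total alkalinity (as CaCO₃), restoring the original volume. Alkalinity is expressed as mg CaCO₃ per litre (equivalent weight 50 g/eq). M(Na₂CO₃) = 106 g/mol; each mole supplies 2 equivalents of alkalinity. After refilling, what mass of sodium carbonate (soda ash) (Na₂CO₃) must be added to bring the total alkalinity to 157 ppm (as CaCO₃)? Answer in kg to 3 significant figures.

Volume: 2110 m³ = 2,110,000 L.
After draining 40% and refilling: 207 × 0.60 + 3 × 0.40 = 125.4 ppm.
Deficit to target: 157 − 125.4 = 31.6 mg/L.
As CaCO₃: 31.6 mg/L × 2,110,000 L = 66,680 g; ÷ 50 g/eq ÷ 2 = 666.8 mol Na₂CO₃.
Mass: 666.8 × 106 = 70,680 g.

70.7 kg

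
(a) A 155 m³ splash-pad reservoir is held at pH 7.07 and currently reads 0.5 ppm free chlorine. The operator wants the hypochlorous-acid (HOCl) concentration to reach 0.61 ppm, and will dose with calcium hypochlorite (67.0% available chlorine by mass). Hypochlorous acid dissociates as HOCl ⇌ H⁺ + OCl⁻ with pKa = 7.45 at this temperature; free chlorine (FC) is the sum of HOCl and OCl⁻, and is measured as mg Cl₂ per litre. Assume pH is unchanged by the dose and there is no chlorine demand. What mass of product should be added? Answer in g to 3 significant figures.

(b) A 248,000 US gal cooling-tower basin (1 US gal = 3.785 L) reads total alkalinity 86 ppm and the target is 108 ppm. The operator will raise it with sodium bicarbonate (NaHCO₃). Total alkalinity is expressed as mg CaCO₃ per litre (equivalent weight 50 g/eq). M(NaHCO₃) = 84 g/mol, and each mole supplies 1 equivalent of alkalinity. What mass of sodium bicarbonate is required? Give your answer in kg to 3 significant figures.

(a) 84.3 g; (b) 34.7 kg

(a) Volume: 155 m³ = 155,000 L.
(a) [OCl⁻]/[HOCl] = 10^(pH − pKa) = 10^(7.07 − 7.45) = 0.4169; fraction as HOCl = 1/(1 + 0.4169) = 0.7058.
(a) Free chlorine required for 0.61 ppm HOCl: 0.61 / 0.7058 = 0.8643 ppm.
(a) FC to add: 0.8643 − 0.5 = 0.3643 mg/L as Cl₂.
(a) Cl₂ equivalent: 0.3643 mg/L × 155,000 L = 56.47 g.
(a) Product at 67.0% available Cl: 56.47 / 0.67 = 84.28 g.

(b) Volume: 248,000 US gal × 3.785 L/gal = 938,680 L.
(b) Alkalinity to add: (108 − 86) = 22 mg/L as CaCO₃ × 938,680 L = 20,650 g as CaCO₃.
(b) Equivalents: 20,650 g ÷ 50 g/eq = 413 eq.
(b) NaHCO₃ supplies 1 eq per mole → 413 mol.
(b) Mass: 413 mol × 84 g/mol = 34,690 g.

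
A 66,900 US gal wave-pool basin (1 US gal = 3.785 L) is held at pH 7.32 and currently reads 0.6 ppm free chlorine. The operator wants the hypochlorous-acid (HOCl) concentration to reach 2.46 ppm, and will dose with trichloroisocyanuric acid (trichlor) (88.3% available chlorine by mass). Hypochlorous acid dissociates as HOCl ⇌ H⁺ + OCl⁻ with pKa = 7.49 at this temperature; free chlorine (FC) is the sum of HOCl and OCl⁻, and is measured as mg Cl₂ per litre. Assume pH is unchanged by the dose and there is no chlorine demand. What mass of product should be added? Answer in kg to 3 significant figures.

Volume: 66,900 US gal × 3.785 L/gal = 253,216 L.
[OCl⁻]/[HOCl] = 10^(pH − pKa) = 10^(7.32 − 7.49) = 0.6761; fraction as HOCl = 1/(1 + 0.6761) = 0.5966.
Free chlorine required for 2.46 ppm HOCl: 2.46 / 0.5966 = 4.123 ppm.
FC to add: 4.123 − 0.6 = 3.523 mg/L as Cl₂.
Cl₂ equivalent: 3.523 mg/L × 253,216 L = 892.1 g.
Product at 88.3% available Cl: 892.1 / 0.883 = 1010 g.

1.01 kg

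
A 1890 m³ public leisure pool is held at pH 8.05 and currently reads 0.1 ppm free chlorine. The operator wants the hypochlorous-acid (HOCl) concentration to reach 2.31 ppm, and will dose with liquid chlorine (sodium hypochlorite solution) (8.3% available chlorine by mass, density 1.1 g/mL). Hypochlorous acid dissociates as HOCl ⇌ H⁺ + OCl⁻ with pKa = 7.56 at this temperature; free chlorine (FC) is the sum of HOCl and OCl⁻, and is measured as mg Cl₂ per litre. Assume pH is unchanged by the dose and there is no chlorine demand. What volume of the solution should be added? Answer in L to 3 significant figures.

194 L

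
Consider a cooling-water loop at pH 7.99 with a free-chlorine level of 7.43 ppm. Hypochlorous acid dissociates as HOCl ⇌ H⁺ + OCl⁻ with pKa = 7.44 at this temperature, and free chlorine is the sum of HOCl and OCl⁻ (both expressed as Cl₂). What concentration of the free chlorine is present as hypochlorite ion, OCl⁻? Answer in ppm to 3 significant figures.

[OCl⁻]/[HOCl] = 10^(pH − pKa) = 10^(7.99 − 7.44) = 10^0.55 = 3.548.
Fraction as HOCl = 1 / (1 + 3.548) = 0.2199.
OCl⁻ = (1 − 0.2199) × 7.43 ppm = 5.796 ppm.

5.80 ppm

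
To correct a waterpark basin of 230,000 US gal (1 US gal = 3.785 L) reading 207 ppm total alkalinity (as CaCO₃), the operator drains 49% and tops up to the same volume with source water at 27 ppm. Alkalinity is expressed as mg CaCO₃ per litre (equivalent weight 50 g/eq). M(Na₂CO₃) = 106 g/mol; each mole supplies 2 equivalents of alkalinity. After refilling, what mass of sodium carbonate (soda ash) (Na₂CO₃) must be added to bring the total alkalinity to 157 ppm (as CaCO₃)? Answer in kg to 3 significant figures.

35.3 kg

Volume: 230,000 US gal × 3.785 L/gal = 870,550 L.
After draining 49% and refilling: 207 × 0.51 + 27 × 0.49 = 118.8 ppm.
Deficit to target: 157 − 118.8 = 38.2 mg/L.
As CaCO₃: 38.2 mg/L × 870,550 L = 33,260 g; ÷ 50 g/eq ÷ 2 = 332.6 mol Na₂CO₃.
Mass: 332.6 × 106 = 35,250 g.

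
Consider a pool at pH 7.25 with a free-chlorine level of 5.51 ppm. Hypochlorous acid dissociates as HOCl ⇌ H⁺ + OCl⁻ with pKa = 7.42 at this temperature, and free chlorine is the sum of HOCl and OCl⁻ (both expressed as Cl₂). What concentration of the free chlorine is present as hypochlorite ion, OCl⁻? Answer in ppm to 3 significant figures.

2.22 ppm

[OCl⁻]/[HOCl] = 10^(pH − pKa) = 10^(7.25 − 7.42) = 10^-0.17 = 0.6761.
Fraction as HOCl = 1 / (1 + 0.6761) = 0.5966.
OCl⁻ = (1 − 0.5966) × 5.51 ppm = 2.223 ppm.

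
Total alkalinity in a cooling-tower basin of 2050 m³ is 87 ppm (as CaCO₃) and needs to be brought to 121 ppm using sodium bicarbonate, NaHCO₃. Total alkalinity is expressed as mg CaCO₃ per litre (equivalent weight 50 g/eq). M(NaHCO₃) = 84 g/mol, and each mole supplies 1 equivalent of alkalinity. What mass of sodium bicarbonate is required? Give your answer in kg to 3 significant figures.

Volume: 2050 m³ = 2,050,000 L.
Alkalinity to add: (121 − 87) = 34 mg/L as CaCO₃ × 2,050,000 L = 69,700 g as CaCO₃.
Equivalents: 69,700 g ÷ 50 g/eq = 1394 eq.
NaHCO₃ supplies 1 eq per mole → 1394 mol.
Mass: 1394 mol × 84 g/mol = 117,100 g.

117 kg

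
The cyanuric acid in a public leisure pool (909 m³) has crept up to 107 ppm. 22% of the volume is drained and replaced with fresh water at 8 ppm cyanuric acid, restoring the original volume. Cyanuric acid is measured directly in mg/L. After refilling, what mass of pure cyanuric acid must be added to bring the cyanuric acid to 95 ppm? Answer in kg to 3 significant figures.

8.89 kg

Volume: 909 m³ = 909,000 L.
After draining 22% and refilling: 107 × 0.78 + 8 × 0.22 = 85.22 ppm.
Deficit to target: 95 − 85.22 = 9.78 mg/L.
Mass: 9.78 mg/L × 909,000 L = 8890 g cyanuric acid.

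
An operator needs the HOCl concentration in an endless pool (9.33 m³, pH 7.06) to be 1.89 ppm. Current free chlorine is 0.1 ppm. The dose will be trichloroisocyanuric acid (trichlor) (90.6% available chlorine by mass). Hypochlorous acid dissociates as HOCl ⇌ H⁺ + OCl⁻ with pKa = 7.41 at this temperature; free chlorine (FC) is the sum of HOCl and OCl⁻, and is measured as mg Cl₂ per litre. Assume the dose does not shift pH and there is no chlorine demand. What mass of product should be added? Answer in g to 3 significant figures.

27.1 g

Volume: 9.33 m³ = 9,330 L.
[OCl⁻]/[HOCl] = 10^(pH − pKa) = 10^(7.06 − 7.41) = 0.4467; fraction as HOCl = 1/(1 + 0.4467) = 0.6912.
Free chlorine required for 1.89 ppm HOCl: 1.89 / 0.6912 = 2.734 ppm.
FC to add: 2.734 − 0.1 = 2.634 mg/L as Cl₂.
Cl₂ equivalent: 2.634 mg/L × 9,330 L = 24.58 g.
Product at 90.6% available Cl: 24.58 / 0.906 = 27.13 g.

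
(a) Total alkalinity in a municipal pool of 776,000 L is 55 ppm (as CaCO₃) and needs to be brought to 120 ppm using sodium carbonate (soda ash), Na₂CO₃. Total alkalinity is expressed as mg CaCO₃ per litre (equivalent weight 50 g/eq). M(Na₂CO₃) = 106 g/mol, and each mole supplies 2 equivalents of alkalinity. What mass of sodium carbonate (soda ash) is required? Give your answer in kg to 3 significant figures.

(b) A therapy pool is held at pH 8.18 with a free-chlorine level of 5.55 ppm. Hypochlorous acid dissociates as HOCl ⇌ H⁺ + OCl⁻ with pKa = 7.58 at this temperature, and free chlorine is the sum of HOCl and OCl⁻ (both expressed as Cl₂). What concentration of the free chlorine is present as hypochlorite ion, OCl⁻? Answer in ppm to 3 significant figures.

(a) Alkalinity to add: (120 − 55) = 65 mg/L as CaCO₃ × 776,000 L = 50,440 g as CaCO₃.
(a) Equivalents: 50,440 g ÷ 50 g/eq = 1009 eq.
(a) Each mole of Na₂CO₃ supplies 2 eq, so 1009 / 2 = 504.4 mol.
(a) Mass: 504.4 mol × 106 g/mol = 53,470 g.

(b) [OCl⁻]/[HOCl] = 10^(pH − pKa) = 10^(8.18 − 7.58) = 10^0.60 = 3.981.
(b) Fraction as HOCl = 1 / (1 + 3.981) = 0.2008.
(b) OCl⁻ = (1 − 0.2008) × 5.55 ppm = 4.436 ppm.

(a) 53.5 kg; (b) 4.44 ppm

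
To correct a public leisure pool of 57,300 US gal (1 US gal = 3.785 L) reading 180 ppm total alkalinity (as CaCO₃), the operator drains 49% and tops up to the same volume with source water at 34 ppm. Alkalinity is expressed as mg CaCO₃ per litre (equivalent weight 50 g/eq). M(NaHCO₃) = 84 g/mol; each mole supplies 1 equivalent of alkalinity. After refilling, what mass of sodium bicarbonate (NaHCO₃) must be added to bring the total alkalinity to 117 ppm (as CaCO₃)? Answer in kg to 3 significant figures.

3.11 kg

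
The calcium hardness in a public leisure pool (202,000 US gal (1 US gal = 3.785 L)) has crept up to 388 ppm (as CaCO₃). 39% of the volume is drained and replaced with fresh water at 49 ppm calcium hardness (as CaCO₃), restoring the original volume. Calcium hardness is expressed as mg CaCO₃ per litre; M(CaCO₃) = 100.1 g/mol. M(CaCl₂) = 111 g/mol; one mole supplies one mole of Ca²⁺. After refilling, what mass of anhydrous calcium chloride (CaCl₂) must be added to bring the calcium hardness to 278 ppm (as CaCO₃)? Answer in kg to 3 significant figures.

18.8 kg

Volume: 202,000 US gal × 3.785 L/gal = 764,570 L.
After draining 39% and refilling: 388 × 0.61 + 49 × 0.39 = 255.79 ppm.
Deficit to target: 278 − 255.79 = 22.21 mg/L.
As CaCO₃: 22.21 mg/L × 764,570 L = 16,980 g; ÷ 100.1 = 169.6 mol Ca²⁺.
Mass: 169.6 × 111 = 18,830 g.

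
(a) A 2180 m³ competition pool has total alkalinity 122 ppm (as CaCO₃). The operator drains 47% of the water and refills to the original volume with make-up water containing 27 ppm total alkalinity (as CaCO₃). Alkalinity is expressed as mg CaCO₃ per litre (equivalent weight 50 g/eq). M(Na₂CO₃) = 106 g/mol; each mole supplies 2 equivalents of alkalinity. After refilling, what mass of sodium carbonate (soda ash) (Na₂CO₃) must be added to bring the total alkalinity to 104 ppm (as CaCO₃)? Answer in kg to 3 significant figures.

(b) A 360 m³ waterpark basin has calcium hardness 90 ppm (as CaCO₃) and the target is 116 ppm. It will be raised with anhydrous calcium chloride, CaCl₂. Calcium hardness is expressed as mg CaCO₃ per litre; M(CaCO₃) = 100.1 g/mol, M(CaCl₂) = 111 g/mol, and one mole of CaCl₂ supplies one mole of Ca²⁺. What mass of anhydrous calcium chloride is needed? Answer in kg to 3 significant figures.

(a) Volume: 2180 m³ = 2,180,000 L.
(a) After draining 47% and refilling: 122 × 0.53 + 27 × 0.47 = 77.35 ppm.
(a) Deficit to target: 104 − 77.35 = 26.65 mg/L.
(a) As CaCO₃: 26.65 mg/L × 2,180,000 L = 58,100 g; ÷ 50 g/eq ÷ 2 = 581 mol Na₂CO₃.
(a) Mass: 581 × 106 = 61,580 g.

(b) Volume: 360 m³ = 360,000 L.
(b) Hardness to add: (116 − 90) = 26 mg/L as CaCO₃ × 360,000 L = 9360 g as CaCO₃.
(b) Moles of Ca²⁺ (1 mol Ca²⁺ ≡ 1 mol CaCO₃): 9360 / 100.1 g/mol = 93.51 mol.
(b) Mass of CaCl₂: 93.51 × 111 = 10,380 g.

(a) 61.6 kg; (b) 10.4 kg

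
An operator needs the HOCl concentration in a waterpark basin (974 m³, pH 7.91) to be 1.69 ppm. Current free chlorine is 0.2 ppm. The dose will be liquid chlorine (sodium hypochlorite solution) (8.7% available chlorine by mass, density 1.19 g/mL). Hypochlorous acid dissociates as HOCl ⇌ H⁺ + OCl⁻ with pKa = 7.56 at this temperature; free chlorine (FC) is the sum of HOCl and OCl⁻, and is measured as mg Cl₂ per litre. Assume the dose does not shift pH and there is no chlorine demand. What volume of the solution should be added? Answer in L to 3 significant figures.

49.6 L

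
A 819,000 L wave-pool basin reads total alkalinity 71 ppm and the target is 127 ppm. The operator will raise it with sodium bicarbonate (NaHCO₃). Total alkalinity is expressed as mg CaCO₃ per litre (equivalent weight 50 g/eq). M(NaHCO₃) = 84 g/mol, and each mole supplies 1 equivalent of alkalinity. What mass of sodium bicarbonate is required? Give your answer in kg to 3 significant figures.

77.1 kg

Alkalinity to add: (127 − 71) = 56 mg/L as CaCO₃ × 819,000 L = 45,860 g as CaCO₃.
Equivalents: 45,860 g ÷ 50 g/eq = 917.3 eq.
NaHCO₃ supplies 1 eq per mole → 917.3 mol.
Mass: 917.3 mol × 84 g/mol = 77,050 g.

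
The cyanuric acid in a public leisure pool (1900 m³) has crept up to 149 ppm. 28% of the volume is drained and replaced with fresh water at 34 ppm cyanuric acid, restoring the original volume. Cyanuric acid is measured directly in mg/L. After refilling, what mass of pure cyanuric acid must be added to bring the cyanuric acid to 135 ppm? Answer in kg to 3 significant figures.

Volume: 1900 m³ = 1,900,000 L.
After draining 28% and refilling: 149 × 0.72 + 34 × 0.28 = 116.8 ppm.
Deficit to target: 135 − 116.8 = 18.2 mg/L.
Mass: 18.2 mg/L × 1,900,000 L = 34,580 g cyanuric acid.

34.6 kg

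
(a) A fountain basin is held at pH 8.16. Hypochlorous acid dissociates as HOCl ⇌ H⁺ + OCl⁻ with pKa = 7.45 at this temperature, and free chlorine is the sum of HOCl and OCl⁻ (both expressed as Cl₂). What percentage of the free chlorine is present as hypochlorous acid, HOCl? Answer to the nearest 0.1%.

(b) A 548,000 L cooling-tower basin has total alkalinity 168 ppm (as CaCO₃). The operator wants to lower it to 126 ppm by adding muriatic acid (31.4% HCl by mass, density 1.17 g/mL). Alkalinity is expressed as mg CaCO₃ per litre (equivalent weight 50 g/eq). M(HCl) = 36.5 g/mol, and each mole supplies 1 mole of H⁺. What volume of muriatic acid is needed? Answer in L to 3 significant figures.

(a) 16.3%; (b) 45.7 L

(a) [OCl⁻]/[HOCl] = 10^(pH − pKa) = 10^(8.16 − 7.45) = 10^0.71 = 5.129.
(a) Fraction as HOCl = 1 / (1 + 5.129) = 0.1632.

(b) Alkalinity to neutralize: (168 − 126) = 42 mg/L as CaCO₃ × 548,000 L = 23,020 g as CaCO₃.
(b) Equivalents of H⁺ required: 23,020 ÷ 50 g/eq = 460.3 eq = 460.3 mol HCl.
(b) Mass of HCl: 460.3 × 36.5 = 16,800 g.
(b) Mass of 31.4% solution: 16,800 / 0.314 = 53,510 g.
(b) Volume: 53,510 g ÷ 1.17 g/mL = 45,730 mL.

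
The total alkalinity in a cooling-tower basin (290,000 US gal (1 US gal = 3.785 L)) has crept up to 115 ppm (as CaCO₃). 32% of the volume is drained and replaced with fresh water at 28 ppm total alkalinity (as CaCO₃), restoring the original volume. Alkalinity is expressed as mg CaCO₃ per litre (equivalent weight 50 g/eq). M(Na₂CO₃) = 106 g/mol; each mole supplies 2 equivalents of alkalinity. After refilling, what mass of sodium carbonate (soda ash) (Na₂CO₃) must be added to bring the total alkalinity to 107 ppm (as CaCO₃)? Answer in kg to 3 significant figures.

23.1 kg

Volume: 290,000 US gal × 3.785 L/gal = 1,097,650 L.
After draining 32% and refilling: 115 × 0.68 + 28 × 0.32 = 87.16 ppm.
Deficit to target: 107 − 87.16 = 19.84 mg/L.
As CaCO₃: 19.84 mg/L × 1,097,650 L = 21,780 g; ÷ 50 g/eq ÷ 2 = 217.8 mol Na₂CO₃.
Mass: 217.8 × 106 = 23,080 g.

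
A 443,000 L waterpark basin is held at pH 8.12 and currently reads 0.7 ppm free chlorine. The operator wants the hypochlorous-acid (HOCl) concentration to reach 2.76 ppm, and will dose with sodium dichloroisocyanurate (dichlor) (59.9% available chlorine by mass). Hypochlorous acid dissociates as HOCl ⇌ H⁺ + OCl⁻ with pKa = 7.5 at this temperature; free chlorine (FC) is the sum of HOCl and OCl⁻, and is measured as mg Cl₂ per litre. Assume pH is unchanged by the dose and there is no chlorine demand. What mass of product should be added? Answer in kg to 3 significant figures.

10.0 kg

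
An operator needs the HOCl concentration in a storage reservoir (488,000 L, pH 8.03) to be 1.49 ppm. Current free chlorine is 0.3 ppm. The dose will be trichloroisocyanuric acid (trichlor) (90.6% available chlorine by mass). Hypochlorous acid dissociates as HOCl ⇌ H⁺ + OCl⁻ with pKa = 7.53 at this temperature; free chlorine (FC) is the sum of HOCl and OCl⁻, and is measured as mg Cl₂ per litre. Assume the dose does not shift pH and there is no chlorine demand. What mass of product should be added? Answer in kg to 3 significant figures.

[OCl⁻]/[HOCl] = 10^(pH − pKa) = 10^(8.03 − 7.53) = 3.162; fraction as HOCl = 1/(1 + 3.162) = 0.2403.
Free chlorine required for 1.49 ppm HOCl: 1.49 / 0.2403 = 6.202 ppm.
FC to add: 6.202 − 0.3 = 5.902 mg/L as Cl₂.
Cl₂ equivalent: 5.902 mg/L × 488,000 L = 2880 g.
Product at 90.6% available Cl: 2880 / 0.906 = 3179 g.

3.18 kg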